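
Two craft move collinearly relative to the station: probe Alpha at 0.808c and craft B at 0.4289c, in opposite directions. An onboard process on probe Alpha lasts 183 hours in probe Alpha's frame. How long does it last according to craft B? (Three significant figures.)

The velocity of probe Alpha relative to craft B is (0.808 + 0.4289)c / (1 + 0.808×0.4289) = 0.91857c; relative speed 0.91857c.
γ for this relative speed: γ = 1/√(1 − 0.843771) = 2.53.
The clock on probe Alpha records proper time, so craft B measures Δt = γΔτ = 2.53 × 183 = 463 hours.

463 hours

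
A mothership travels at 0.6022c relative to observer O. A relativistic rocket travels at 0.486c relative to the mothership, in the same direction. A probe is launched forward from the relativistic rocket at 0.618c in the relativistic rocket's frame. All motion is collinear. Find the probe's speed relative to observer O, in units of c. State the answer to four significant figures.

Apply u = (u'+v)/(1+u'v) twice. Probe in the mothership frame: (0.618+0.486)/(1+0.618·0.486) = 1.104/1.300348 = 0.849c.
That velocity, transformed to the rest frame of observer O: (0.849+0.6022)/(1+0.849·0.6022) = 1.4512/1.5112678 = 0.96025c.

0.9603c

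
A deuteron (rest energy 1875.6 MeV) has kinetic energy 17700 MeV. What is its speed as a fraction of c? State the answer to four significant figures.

0.9954c

γ = 1 + K/(mc²) = 1 + 17700/1875.6 = 10.437.
β = √(1 − 1/γ²) = √(1 − 0.00918013) = √0.99081987 = 0.9954.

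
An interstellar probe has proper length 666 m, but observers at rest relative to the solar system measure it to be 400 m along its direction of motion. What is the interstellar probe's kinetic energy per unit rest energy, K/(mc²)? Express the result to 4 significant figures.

Length contraction gives γ = L₀/L = 666/400 = 1.665.
K/(mc²) = γ − 1 = 1.665 − 1 = 0.6650.

0.6650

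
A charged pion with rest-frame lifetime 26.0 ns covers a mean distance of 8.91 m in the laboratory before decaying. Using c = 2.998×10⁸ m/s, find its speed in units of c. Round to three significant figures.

Let x = d/(cτ) = 8.910 m / (2.998×10⁸ m/s × 2.600×10^-8 s) = 1.1431. Since d = βγcτ, x = βγ = β/√(1−β²).
Solving: β² = x²/(1+x²) = 1.30668/2.30668 = 0.566476, so β = 0.753.

0.753c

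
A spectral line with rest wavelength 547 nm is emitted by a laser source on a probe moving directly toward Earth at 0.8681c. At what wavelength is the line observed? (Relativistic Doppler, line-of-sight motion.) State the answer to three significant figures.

Relativistic Doppler for wavelength: λ_obs = λ_src · √((1−β)/(1+β)).
With β = 0.8681: factor = √(0.1319/1.8681) = 0.26572.
λ_obs = 547 × 0.26572 = 145 nm.

145 nm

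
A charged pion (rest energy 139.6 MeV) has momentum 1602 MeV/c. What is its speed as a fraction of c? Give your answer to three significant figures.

0.996c

βγ = pc/(mc²) = 1602/139.6 = 11.476.
Since γ² = 1 + (βγ)² = 132.699, γ = √132.699 = 11.5195, and β = (βγ)/γ = 11.476/11.5195 = 0.996.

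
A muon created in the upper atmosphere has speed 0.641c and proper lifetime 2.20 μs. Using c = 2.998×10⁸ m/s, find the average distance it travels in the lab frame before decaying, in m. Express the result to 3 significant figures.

γ = 1/√(1 − β²) = 1/√(1 − 0.410881) = 1/√0.589119 = 1/0.767541 = 1.3029.
Lab-frame lifetime: Δt = γτ = 1.3029 × 2.20 μs = 2.8664 μs.
Distance: d = vΔt = 0.641 × 2.998×10⁸ m/s × 2.8664×10^-6 s = 551 m.

551 m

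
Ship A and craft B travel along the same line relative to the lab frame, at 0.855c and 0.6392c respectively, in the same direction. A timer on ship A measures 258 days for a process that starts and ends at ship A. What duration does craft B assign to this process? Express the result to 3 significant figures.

293 days

Speed of ship A in craft B's frame: u = (v_A − v_B)/(1 − v_A v_B/c²) = (0.855 − 0.6392)/(1 − 0.855×0.6392) = 0.2158/0.453484 = 0.47587; |u| = 0.47587c.
At |u| = 0.47587c, γ = (1 − 0.226452)^(−1/2) = 1.137.
The clock on ship A records proper time, so craft B measures Δt = γΔτ = 1.137 × 258 = 293 days.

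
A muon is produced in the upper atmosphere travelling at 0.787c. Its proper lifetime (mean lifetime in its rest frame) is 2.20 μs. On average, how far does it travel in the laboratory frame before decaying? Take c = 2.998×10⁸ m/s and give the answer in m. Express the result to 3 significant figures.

Lorentz factor: γ = (1 − 0.619369)^(−1/2) = 1.6209.
Lab-frame lifetime: Δt = γτ = 1.6209 × 2.20 μs = 3.566 μs.
Distance: d = vΔt = 0.787 × 2.998×10⁸ m/s × 3.5660×10^-6 s = 841 m.

841 m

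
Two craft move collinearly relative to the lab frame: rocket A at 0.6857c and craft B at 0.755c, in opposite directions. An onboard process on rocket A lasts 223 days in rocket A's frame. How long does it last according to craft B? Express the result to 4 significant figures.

The velocity of rocket A relative to craft B is (0.6857 + 0.755)c / (1 + 0.6857×0.755) = 0.94926c; relative speed 0.94926c.
γ for this relative speed: γ = 1/√(1 − 0.901095) = 3.1797.
The clock on rocket A records proper time, so craft B measures Δt = γΔτ = 3.1797 × 223 = 709.1 days.

709.1 days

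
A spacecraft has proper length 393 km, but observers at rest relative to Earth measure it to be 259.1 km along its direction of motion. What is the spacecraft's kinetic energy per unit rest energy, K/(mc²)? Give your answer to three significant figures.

0.517

From L = L₀/γ: γ = 393/259.1 = 1.51679.
Since K = (γ−1)mc², K/(mc²) = 1.51679 − 1 = 0.517.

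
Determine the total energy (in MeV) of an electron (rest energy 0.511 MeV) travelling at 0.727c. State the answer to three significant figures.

With β = 0.727, γ = 1/√(1 − 0.727²) = 1/√0.471471 = 1.4564.
Total energy: E = γmc² = 1.4564 × 0.511 MeV = 0.744 MeV.

0.744 MeV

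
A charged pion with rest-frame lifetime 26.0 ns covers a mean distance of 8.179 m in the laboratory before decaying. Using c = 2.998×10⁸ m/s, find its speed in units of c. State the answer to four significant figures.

0.7239c

d = βγcτ ⇒ βγ = d/(cτ) = 8.179 m / (7.7948 m) = 1.0493.
β = (βγ)/√(1+(βγ)²) = 1.0493/√2.10103 = 0.7239.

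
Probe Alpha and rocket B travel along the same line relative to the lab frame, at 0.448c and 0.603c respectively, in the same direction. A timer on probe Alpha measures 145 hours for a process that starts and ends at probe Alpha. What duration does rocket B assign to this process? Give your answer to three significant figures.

Transform probe Alpha's velocity into rocket B's frame: (0.448 − 0.603)/(1 − 0.448·0.603) = −0.155/0.729856, so the relative speed is 0.21237c.
At |u| = 0.21237c, γ = (1 − 0.045101)^(−1/2) = 1.0233.
The clock on probe Alpha records proper time, so rocket B measures Δt = γΔτ = 1.0233 × 145 = 148 hours.

148 hours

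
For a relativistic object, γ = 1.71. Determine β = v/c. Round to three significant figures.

0.811

β = √(1 − 1/γ²) = √(1 − 1/2.9241) = √0.658014 = 0.811.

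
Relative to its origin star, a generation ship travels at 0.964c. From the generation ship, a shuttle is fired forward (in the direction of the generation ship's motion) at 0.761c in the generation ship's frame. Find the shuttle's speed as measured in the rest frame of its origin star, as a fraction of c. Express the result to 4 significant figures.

0.9950c

In units of c, u = (u' + v)/(1 + u'v) with u' = 0.761 and v = 0.964.
Numerator: 0.761 + 0.964 = 1.725. Denominator: 1 + (0.761)(0.964) = 1.733604.
u = 1.725/1.733604 = 0.99504, so the speed is 0.9950c.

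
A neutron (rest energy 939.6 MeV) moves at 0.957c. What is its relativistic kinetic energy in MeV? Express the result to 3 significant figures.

2300 MeV

With β = 0.957, γ = 1/√(1 − 0.957²) = 1/√0.084151 = 3.4472.
Kinetic energy: K = (γ − 1)mc² = (3.4472 − 1) × 939.6 MeV = 2.4472 × 939.6 = 2300 MeV.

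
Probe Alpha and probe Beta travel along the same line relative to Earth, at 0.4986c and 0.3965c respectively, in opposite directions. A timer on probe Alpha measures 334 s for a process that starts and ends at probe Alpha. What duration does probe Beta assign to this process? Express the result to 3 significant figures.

503 s

The velocity of probe Alpha relative to probe Beta is (0.4986 + 0.3965)c / (1 + 0.4986×0.3965) = 0.74735c; relative speed 0.74735c.
γ for this relative speed: γ = 1/√(1 − 0.558532) = 1.505.
The clock on probe Alpha records proper time, so probe Beta measures Δt = γΔτ = 1.505 × 334 = 503 s.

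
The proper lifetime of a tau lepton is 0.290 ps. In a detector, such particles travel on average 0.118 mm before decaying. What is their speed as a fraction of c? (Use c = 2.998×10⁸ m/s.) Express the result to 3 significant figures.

Let x = d/(cτ) = 1.180×10^-4 m / (2.998×10⁸ m/s × 2.900×10^-13 s) = 1.3572. Since d = βγcτ, x = βγ = β/√(1−β²).
Solving: β² = x²/(1+x²) = 1.84199/2.84199 = 0.648134, so β = 0.805.

0.805c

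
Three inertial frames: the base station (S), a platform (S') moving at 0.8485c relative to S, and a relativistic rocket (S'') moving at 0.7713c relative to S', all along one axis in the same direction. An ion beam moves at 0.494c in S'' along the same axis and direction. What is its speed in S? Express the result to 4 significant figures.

0.9929c

Compose velocities in two stages. Stage 1 (into S'): u₁ = (0.494+0.7713)/(1+0.494×0.7713) = 0.91621.
Stage 2 (into S): u = (0.91621+0.8485)/(1+0.91621×0.8485) = 0.99286, so the speed is 0.9929c.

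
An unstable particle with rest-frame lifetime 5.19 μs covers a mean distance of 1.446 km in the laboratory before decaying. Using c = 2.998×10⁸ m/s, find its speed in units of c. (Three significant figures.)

Lab distance = (lab lifetime)·v = γτ·βc, so βγ = d/(cτ) = 1446/(2.998×10⁸ × 5.190×10^-6) = 0.92933.
With βγ = 0.92933: γ² = 1 + (βγ)² = 1.863654, and β = (βγ)/γ = 0.92933/1.36516 = 0.681.

0.681c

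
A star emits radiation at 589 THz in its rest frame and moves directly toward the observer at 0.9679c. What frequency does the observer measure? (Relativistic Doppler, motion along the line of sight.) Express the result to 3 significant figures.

4610 THz

Relativistic Doppler (source moving toward): f_obs = f_src · √((1+β)/(1−β)).
With β = 0.9679: factor = √(1.9679/0.0321) = 7.8298.
f_obs = 589 × 7.8298 = 4610 THz.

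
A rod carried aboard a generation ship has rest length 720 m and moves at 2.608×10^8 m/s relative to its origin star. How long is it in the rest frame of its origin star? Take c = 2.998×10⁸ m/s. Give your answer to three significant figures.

355 m

β = v/c = (2.608×10^8 m/s)/(2.998×10⁸ m/s) = 0.869913.
γ = 1/√(1 − β²) = 1/√(1 − 0.7567486) = 1/√0.2432514 = 1/0.493205 = 2.0276.
Along the direction of motion the measured length is L₀/γ = 720/2.0276 = 355 m.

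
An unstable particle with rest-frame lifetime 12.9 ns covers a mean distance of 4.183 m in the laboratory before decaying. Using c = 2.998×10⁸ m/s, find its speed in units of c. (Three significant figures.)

0.734c

d = βγcτ ⇒ βγ = d/(cτ) = 4.183 m / (3.86742 m) = 1.0816.
β = (βγ)/√(1+(βγ)²) = 1.0816/√2.16986 = 0.734.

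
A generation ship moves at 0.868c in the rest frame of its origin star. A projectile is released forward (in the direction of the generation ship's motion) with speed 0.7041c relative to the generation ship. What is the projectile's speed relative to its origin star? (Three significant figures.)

0.976c

In units of c, u = (u' + v)/(1 + u'v) with u' = 0.7041 and v = 0.868.
Numerator: 0.7041 + 0.868 = 1.5721. Denominator: 1 + (0.7041)(0.868) = 1.6111588.
u = 1.5721/1.6111588 = 0.97576, so the speed is 0.976c.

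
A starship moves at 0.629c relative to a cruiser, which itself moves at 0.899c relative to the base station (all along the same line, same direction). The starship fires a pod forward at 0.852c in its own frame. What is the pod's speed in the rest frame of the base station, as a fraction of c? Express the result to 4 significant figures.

Apply u = (u'+v)/(1+u'v) twice. Pod in the cruiser frame: (0.852+0.629)/(1+0.852·0.629) = 1.481/1.535908 = 0.96425c.
That velocity, transformed to the rest frame of the base station: (0.96425+0.899)/(1+0.96425·0.899) = 1.86325/1.86686075 = 0.99807c.

0.9981c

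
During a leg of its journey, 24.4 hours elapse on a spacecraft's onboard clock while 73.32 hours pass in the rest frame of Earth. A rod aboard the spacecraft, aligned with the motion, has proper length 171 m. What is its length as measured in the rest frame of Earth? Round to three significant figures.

56.9 m

From Δt = γΔτ: γ = 73.32/24.4 = 3.00492.
The rod contracts by the same γ: 171 m / 3.00492 = 56.9 m.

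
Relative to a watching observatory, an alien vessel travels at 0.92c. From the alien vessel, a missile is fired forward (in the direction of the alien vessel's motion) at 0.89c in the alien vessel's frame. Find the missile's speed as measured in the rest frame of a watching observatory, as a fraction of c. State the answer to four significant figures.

In units of c, u = (u' + v)/(1 + u'v) with u' = 0.89 and v = 0.92.
Numerator: 0.89 + 0.92 = 1.81. Denominator: 1 + (0.89)(0.92) = 1.8188.
u = 1.81/1.8188 = 0.99516, so the speed is 0.9952c.

0.9952c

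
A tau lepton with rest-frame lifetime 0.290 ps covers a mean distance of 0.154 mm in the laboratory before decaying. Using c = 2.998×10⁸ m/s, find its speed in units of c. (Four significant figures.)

0.8708c

Let x = d/(cτ) = 1.540×10^-4 m / (2.998×10⁸ m/s × 2.900×10^-13 s) = 1.7713. Since d = βγcτ, x = βγ = β/√(1−β²).
Solving: β² = x²/(1+x²) = 3.1375/4.1375 = 0.758308, so β = 0.8708.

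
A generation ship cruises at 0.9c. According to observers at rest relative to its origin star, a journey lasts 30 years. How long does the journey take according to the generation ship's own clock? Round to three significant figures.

Lorentz factor: γ = (1 − 0.81)^(−1/2) = 2.2942.
The moving clock records proper time: Δτ = Δt/γ = 30/2.2942 = 13.1 years.

13.1 years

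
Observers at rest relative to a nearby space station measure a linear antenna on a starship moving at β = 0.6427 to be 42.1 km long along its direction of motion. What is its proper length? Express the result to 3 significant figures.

55.0 km

With β = 0.6427, γ = 1/√(1 − 0.6427²) = 1/√0.58693671 = 1.3053.
Proper length: L₀ = γ·L = 1.3053 × 42.1 = 55.0 km.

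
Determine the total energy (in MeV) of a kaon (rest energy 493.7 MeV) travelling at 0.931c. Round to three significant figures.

1350 MeV

β² = 0.866761, so γ = 1/√0.133239 = 2.7396.
Total energy: E = γmc² = 2.7396 × 493.7 MeV = 1350 MeV.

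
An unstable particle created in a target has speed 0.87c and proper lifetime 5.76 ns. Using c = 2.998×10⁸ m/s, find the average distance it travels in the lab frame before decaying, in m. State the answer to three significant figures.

γ = 1/√(1 − β²) = 1/√(1 − 0.7569) = 1/√0.2431 = 1/0.493052 = 2.0282.
Lab-frame lifetime: Δt = γτ = 2.0282 × 5.76 ns = 11.682 ns.
Distance: d = vΔt = 0.87 × 2.998×10⁸ m/s × 1.1682×10^-8 s = 3.05 m.

3.05 m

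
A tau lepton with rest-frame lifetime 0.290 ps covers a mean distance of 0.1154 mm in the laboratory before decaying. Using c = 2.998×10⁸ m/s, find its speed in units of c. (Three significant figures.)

0.799c

d = βγcτ ⇒ βγ = d/(cτ) = 1.154×10^-4 m / (8.6942×10^-5 m) = 1.3273.
β = (βγ)/√(1+(βγ)²) = 1.3273/√2.76173 = 0.799.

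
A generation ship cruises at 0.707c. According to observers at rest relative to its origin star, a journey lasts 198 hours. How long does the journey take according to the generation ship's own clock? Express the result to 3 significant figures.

140 hours

With β = 0.707, γ = 1/√(1 − 0.707²) = 1/√0.500151 = 1.414.
The generation ship's clock runs slow as seen from its origin star, so Δτ = Δt/γ = 198/1.414 = 140 hours.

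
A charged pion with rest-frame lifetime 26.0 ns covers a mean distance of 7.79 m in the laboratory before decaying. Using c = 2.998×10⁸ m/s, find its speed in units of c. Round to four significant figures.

0.7069c

Lab distance = (lab lifetime)·v = γτ·βc, so βγ = d/(cτ) = 7.790/(2.998×10⁸ × 2.600×10^-8) = 0.99938.
With βγ = 0.99938: γ² = 1 + (βγ)² = 1.99876, and β = (βγ)/γ = 0.99938/1.41378 = 0.7069.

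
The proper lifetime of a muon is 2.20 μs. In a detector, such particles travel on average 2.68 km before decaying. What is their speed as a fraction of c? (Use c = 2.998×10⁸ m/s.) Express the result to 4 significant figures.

0.9710c

Lab distance = (lab lifetime)·v = γτ·βc, so βγ = d/(cτ) = 2680/(2.998×10⁸ × 2.200×10^-6) = 4.0633.
With βγ = 4.0633: γ² = 1 + (βγ)² = 17.5104, and β = (βγ)/γ = 4.0633/4.18454 = 0.9710.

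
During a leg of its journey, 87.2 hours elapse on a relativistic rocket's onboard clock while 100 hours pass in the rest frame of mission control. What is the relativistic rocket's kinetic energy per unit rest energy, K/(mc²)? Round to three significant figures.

γ = Δt/Δτ = 100/87.2 = 1.14679.
Since K = (γ−1)mc², K/(mc²) = 1.14679 − 1 = 0.147.

0.147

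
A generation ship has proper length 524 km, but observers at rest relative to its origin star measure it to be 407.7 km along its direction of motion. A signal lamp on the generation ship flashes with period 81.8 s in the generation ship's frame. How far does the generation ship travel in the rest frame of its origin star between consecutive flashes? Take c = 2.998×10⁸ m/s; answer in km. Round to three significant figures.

Length contraction gives γ = L₀/L = 524/407.7 = 1.28526.
β = √(1 − 1/γ²) = 0.6282. Lab-frame period = γτ = 1.28526×81.8 s = 105.13 s. Distance = βc × γτ = 0.6282 × 2.998×10⁸ m/s × 105.13 s = 1.9800×10^10 m = 1.98×10^7 km.

1.98×10^7 km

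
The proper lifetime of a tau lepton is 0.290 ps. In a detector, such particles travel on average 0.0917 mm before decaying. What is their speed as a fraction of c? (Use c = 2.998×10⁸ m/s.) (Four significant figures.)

d = βγcτ ⇒ βγ = d/(cτ) = 9.170×10^-5 m / (8.6942×10^-5 m) = 1.0547.
β = (βγ)/√(1+(βγ)²) = 1.0547/√2.11239 = 0.7257.

0.7257c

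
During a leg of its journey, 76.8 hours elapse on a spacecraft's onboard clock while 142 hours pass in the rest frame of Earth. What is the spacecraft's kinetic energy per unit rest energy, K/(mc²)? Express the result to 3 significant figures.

0.849

From Δt = γΔτ: γ = 142/76.8 = 1.84896.
Since K = (γ−1)mc², K/(mc²) = 1.84896 − 1 = 0.849.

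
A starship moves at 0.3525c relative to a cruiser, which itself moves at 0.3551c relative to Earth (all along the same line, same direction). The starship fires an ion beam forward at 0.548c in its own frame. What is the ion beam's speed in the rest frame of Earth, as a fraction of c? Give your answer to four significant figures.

Apply u = (u'+v)/(1+u'v) twice. Ion beam in the cruiser frame: (0.548+0.3525)/(1+0.548·0.3525) = 0.9005/1.19317 = 0.75471c.
That velocity, transformed to the rest frame of Earth: (0.75471+0.3551)/(1+0.75471·0.3551) = 1.10981/1.267997521 = 0.87525c.

0.8752c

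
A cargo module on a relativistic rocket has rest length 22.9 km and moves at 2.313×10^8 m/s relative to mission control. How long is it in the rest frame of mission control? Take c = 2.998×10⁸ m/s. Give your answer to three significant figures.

14.6 km

β = v/c = (2.313×10^8 m/s)/(2.998×10⁸ m/s) = 0.771514.
β² = 0.5952339, so γ = 1/√0.4047661 = 1.5718.
Length contraction: L = L₀/γ = 22.9/1.5718 = 14.6 km.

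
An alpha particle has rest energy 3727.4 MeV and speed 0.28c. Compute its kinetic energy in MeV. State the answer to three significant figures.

155 MeV

Lorentz factor: γ = (1 − 0.0784)^(−1/2) = 1.041667.
Kinetic energy: K = (γ − 1)mc² = (1.041667 − 1) × 3727.4 MeV = 0.041667 × 3727.4 = 155 MeV.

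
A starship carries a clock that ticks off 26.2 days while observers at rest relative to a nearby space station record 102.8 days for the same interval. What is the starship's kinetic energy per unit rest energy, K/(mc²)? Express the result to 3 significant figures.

γ = Δt/Δτ = 102.8/26.2 = 3.92366.
K/(mc²) = γ − 1 = 3.92366 − 1 = 2.92.

2.92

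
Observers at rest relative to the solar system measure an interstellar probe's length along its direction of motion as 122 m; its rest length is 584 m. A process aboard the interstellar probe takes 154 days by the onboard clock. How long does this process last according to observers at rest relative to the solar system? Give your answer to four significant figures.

737.2 days

From L = L₀/γ: γ = 584/122 = 4.78689.
The same γ dilates the second interval: 4.78689 × 154 days = 737.2 days.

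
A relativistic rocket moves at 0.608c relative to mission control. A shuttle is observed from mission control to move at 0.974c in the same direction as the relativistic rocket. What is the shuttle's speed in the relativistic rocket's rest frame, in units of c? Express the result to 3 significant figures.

Transform to the relativistic rocket's frame: u' = (u − v)/(1 − uv/c²).
u' = (0.974 − 0.608)/(1 − 0.974×0.608) = 0.366/0.407808 = 0.89748.
Speed in the relativistic rocket's frame: 0.897c (in the same direction).

0.897c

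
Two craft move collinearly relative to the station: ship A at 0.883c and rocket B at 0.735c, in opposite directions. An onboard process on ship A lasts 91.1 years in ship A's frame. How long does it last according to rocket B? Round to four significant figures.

Transform ship A's velocity into rocket B's frame: (0.883 + 0.735)/(1 + 0.883·0.735) = 1.618/1.649005, so the relative speed is 0.9812c.
γ for this relative speed: γ = 1/√(1 − 0.962753) = 5.1815.
The clock on ship A records proper time, so rocket B measures Δt = γΔτ = 5.1815 × 91.1 = 472.0 years.

472.0 years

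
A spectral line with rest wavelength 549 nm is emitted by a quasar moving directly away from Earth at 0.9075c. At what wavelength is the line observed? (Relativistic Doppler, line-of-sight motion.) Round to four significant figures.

Relativistic Doppler for wavelength: λ_obs = λ_src · √((1+β)/(1−β)).
With β = 0.9075: factor = √(1.9075/0.0925) = 4.5411.
λ_obs = 549 × 4.5411 = 2493 nm.

2493 nm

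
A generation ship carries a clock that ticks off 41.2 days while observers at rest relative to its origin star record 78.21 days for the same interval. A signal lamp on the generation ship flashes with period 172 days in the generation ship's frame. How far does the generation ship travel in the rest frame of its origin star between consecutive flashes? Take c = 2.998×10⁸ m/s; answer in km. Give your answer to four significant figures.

The time-dilation ratio gives γ = 78.21/41.2 = 1.8983.
β = √(1 − 1/γ²) = 0.85. Lab-frame period = γτ = 1.8983×172 days = 326.51 days. Distance = βc × γτ = 0.85 × 2.998×10⁸ m/s × 28210464 s = 7.1889×10^15 m = 7.189×10^12 km.

7.189×10^12 km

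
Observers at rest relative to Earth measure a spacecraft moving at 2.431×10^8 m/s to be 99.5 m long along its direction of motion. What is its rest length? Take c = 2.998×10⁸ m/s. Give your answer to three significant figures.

β = v/c = (2.431×10^8 m/s)/(2.998×10⁸ m/s) = 0.810874.
With β = 0.810874, γ = 1/√(1 − 0.810874²) = 1/√0.3424834 = 1.7088.
Proper length: L₀ = γ·L = 1.7088 × 99.5 = 170 m.

170 m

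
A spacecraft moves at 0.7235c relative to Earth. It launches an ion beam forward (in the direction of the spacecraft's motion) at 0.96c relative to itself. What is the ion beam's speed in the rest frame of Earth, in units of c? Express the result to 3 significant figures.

0.993c

In units of c, u = (u' + v)/(1 + u'v) with u' = 0.96 and v = 0.7235.
Numerator: 0.96 + 0.7235 = 1.6835. Denominator: 1 + (0.96)(0.7235) = 1.69456.
u = 1.6835/1.69456 = 0.99347, so the speed is 0.993c.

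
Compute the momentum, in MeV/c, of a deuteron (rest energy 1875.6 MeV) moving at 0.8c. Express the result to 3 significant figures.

2500 MeV/c

γ = 1/√(1 − β²) = 1/√(1 − 0.64) = 1/√0.36 = 1/0.6 = 1.6667.
Momentum: p = γβ·mc = 1.6667 × 0.8 × 1875.6 MeV/c = 2500 MeV/c.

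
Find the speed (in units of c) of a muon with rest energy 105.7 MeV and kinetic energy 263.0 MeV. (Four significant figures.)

0.9580c

K = (γ−1)mc², so γ = 1 + 263.0/105.7 = 3.4882.
Then v/c = √(1 − γ⁻²) = √(1 − 0.0821859) = √0.9178141 = 0.9580.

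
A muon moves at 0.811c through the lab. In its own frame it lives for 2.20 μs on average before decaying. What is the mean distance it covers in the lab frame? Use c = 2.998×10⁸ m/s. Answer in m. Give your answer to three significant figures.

914 m

γ = 1/√(1 − β²) = 1/√(1 − 0.657721) = 1/√0.342279 = 1/0.585046 = 1.7093.
Lab-frame lifetime: Δt = γτ = 1.7093 × 2.20 μs = 3.7605 μs.
Distance: d = vΔt = 0.811 × 2.998×10⁸ m/s × 3.7605×10^-6 s = 914 m.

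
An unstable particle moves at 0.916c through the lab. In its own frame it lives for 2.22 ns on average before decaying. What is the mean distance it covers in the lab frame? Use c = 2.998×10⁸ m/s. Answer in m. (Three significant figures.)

1.52 m

β² = 0.839056, so γ = 1/√0.160944 = 2.4927.
Lab-frame lifetime: Δt = γτ = 2.4927 × 2.22 ns = 5.5338 ns.
Distance: d = vΔt = 0.916 × 2.998×10⁸ m/s × 5.5338×10^-9 s = 1.52 m.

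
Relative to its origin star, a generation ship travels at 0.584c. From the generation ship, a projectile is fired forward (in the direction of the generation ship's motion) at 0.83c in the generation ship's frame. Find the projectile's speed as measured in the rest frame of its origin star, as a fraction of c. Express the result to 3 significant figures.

In units of c, u = (u' + v)/(1 + u'v) with u' = 0.83 and v = 0.584.
Numerator: 0.83 + 0.584 = 1.414. Denominator: 1 + (0.83)(0.584) = 1.48472.
u = 1.414/1.48472 = 0.95237, so the speed is 0.952c.

0.952c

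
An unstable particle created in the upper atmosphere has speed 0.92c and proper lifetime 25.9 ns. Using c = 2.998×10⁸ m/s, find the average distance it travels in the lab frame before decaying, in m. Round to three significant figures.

γ = 1/√(1 − β²) = 1/√(1 − 0.8464) = 1/√0.1536 = 1/0.391918 = 2.5516.
Lab-frame lifetime: Δt = γτ = 2.5516 × 25.9 ns = 66.086 ns.
Distance: d = vΔt = 0.92 × 2.998×10⁸ m/s × 6.6086×10^-8 s = 18.2 m.

18.2 m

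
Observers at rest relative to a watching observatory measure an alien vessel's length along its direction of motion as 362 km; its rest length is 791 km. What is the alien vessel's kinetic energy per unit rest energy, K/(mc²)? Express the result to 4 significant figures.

From L = L₀/γ: γ = 791/362 = 2.18508.
Since K = (γ−1)mc², K/(mc²) = 2.18508 − 1 = 1.185.

1.185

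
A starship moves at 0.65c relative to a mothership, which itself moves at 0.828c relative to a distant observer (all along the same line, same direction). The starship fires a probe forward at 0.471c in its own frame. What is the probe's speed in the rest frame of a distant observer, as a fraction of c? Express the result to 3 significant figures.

0.986c

First combine the probe and starship (S''→S'): u₁ = (0.471 + 0.65)/(1 + 0.471×0.65) = 1.121/1.30615 = 0.85825.
Then combine with the mothership (S'→S): u = (0.85825 + 0.828)/(1 + 0.85825×0.828) = 1.68625/1.710631 = 0.98575.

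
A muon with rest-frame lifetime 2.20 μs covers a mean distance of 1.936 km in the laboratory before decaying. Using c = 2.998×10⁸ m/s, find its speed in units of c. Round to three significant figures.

0.947c

Lab distance = (lab lifetime)·v = γτ·βc, so βγ = d/(cτ) = 1936/(2.998×10⁸ × 2.200×10^-6) = 2.9353.
With βγ = 2.9353: γ² = 1 + (βγ)² = 9.61599, and β = (βγ)/γ = 2.9353/3.10097 = 0.947.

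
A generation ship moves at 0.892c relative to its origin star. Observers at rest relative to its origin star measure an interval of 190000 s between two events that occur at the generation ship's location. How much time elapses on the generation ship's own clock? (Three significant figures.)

85900 s

Lorentz factor: γ = (1 − 0.795664)^(−1/2) = 2.2122.
The generation ship's clock runs slow as seen from its origin star, so Δτ = Δt/γ = 190000/2.2122 = 85900 s.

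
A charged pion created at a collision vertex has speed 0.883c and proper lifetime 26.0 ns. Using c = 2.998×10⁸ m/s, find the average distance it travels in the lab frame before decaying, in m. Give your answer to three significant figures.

Lorentz factor: γ = (1 − 0.779689)^(−1/2) = 2.1305.
Lab-frame lifetime: Δt = γτ = 2.1305 × 26.0 ns = 55.393 ns.
Distance: d = vΔt = 0.883 × 2.998×10⁸ m/s × 5.5393×10^-8 s = 14.7 m.

14.7 m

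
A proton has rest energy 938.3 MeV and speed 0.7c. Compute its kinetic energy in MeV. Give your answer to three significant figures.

376 MeV

γ = 1/√(1 − β²) = 1/√(1 − 0.49) = 1/√0.51 = 1/0.714143 = 1.40028.
Kinetic energy: K = (γ − 1)mc² = (1.40028 − 1) × 938.3 MeV = 0.40028 × 938.3 = 376 MeV.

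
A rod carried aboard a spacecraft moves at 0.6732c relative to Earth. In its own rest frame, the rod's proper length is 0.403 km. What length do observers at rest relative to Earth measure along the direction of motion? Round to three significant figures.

0.298 km

Lorentz factor: γ = (1 − 0.45319824)^(−1/2) = 1.3523.
Length contraction: L = L₀/γ = 0.403/1.3523 = 0.298 km.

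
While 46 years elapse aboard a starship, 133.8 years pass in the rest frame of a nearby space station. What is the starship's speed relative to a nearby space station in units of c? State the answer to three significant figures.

γ = Δt/Δτ = 133.8/46 = 2.9087.
β = √(1 − 1/γ²) = √(1 − 0.118196) = √0.881804 = 0.939.

0.939c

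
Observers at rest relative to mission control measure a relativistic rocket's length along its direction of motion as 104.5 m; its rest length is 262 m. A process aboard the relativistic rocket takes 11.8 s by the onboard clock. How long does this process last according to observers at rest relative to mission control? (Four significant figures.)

γ = L₀/L = 262/104.5 = 2.50718.
Δt = γΔτ = 2.50718 × 11.8 = 29.58 s.

29.58 s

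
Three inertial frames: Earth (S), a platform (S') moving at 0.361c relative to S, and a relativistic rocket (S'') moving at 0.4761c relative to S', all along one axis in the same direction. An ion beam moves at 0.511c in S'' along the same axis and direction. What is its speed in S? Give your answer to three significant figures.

0.898c

Compose velocities in two stages. Stage 1 (into S'): u₁ = (0.511+0.4761)/(1+0.511×0.4761) = 0.79394.
Stage 2 (into S): u = (0.79394+0.361)/(1+0.79394×0.361) = 0.89766, so the speed is 0.898c.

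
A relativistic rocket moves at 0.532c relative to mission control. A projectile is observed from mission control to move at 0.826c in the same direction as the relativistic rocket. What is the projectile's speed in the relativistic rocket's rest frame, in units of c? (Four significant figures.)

Transform to the relativistic rocket's frame: u' = (u − v)/(1 − uv/c²).
u' = (0.826 − 0.532)/(1 − 0.826×0.532) = 0.294/0.560568 = 0.52447.
Speed in the relativistic rocket's frame: 0.5245c (in the same direction).

0.5245c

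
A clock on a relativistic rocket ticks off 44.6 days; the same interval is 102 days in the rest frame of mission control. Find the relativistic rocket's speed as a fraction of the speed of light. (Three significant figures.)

0.899c

γ = Δt/Δτ = 102/44.6 = 2.287.
β = √(1 − 1/γ²) = √(1 − 0.191191) = √0.808809 = 0.899.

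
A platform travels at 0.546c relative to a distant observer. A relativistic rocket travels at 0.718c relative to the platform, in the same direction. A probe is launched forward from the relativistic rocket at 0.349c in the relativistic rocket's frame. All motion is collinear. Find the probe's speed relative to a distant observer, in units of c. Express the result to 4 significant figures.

0.9545c

Compose velocities in two stages. Stage 1 (into S'): u₁ = (0.349+0.718)/(1+0.349×0.718) = 0.8532.
Stage 2 (into S): u = (0.8532+0.546)/(1+0.8532×0.546) = 0.95453, so the speed is 0.9545c.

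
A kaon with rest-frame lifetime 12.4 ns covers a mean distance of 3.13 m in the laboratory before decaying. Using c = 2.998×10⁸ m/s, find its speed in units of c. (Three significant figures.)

Lab distance = (lab lifetime)·v = γτ·βc, so βγ = d/(cτ) = 3.130/(2.998×10⁸ × 1.240×10^-8) = 0.84196.
With βγ = 0.84196: γ² = 1 + (βγ)² = 1.708897, and β = (βγ)/γ = 0.84196/1.30725 = 0.644.

0.644c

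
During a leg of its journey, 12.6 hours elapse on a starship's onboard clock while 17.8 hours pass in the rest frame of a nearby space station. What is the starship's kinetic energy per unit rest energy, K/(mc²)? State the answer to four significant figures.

From Δt = γΔτ: γ = 17.8/12.6 = 1.4127.
K/(mc²) = γ − 1 = 1.4127 − 1 = 0.4127.

0.4127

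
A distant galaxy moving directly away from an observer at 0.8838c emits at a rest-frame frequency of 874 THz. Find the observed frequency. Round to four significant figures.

217.1 THz

Relativistic Doppler (source moving away): f_obs = f_src · √((1−β)/(1+β)).
With β = 0.8838: factor = √(0.1162/1.8838) = 0.24836.
f_obs = 874 × 0.24836 = 217.1 THz.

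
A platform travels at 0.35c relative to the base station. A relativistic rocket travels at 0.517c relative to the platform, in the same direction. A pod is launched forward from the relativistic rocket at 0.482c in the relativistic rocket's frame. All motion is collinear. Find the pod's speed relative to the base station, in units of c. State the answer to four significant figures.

First combine the pod and relativistic rocket (S''→S'): u₁ = (0.482 + 0.517)/(1 + 0.482×0.517) = 0.999/1.249194 = 0.79972.
Then combine with the platform (S'→S): u = (0.79972 + 0.35)/(1 + 0.79972×0.35) = 1.14972/1.279902 = 0.89829.

0.8983c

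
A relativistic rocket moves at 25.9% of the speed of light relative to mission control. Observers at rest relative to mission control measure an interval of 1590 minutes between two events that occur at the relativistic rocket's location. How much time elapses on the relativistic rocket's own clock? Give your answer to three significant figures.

Lorentz factor: γ = (1 − 0.067081)^(−1/2) = 1.0353.
The moving clock records proper time: Δτ = Δt/γ = 1590/1.0353 = 1540 minutes.

1540 minutes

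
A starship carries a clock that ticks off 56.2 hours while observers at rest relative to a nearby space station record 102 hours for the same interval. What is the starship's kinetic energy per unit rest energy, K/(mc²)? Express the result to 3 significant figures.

0.815

The time-dilation ratio gives γ = 102/56.2 = 1.81495.
Since K = (γ−1)mc², K/(mc²) = 1.81495 − 1 = 0.815.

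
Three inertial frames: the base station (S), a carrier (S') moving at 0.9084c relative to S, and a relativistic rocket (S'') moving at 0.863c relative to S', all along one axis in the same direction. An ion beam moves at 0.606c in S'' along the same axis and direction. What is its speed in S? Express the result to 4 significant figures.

First combine the ion beam and relativistic rocket (S''→S'): u₁ = (0.606 + 0.863)/(1 + 0.606×0.863) = 1.469/1.522978 = 0.96456.
Then combine with the carrier (S'→S): u = (0.96456 + 0.9084)/(1 + 0.96456×0.9084) = 1.87296/1.876206304 = 0.99827.

0.9983c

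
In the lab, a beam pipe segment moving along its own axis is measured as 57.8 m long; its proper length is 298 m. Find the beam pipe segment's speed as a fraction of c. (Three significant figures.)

Length contraction gives γ = L₀/L = 298/57.8 = 5.1557.
β = √(1 − 1/γ²) = √0.962379 = 0.981.

0.981c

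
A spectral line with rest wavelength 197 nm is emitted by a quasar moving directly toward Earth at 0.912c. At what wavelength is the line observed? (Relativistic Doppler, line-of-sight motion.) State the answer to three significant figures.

42.3 nm

Relativistic Doppler for wavelength: λ_obs = λ_src · √((1−β)/(1+β)).
With β = 0.912: factor = √(0.088/1.912) = 0.21453.
λ_obs = 197 × 0.21453 = 42.3 nm.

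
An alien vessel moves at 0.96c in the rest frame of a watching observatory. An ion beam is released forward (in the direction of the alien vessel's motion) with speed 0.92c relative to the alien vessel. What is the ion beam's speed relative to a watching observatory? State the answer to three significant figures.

Relativistic velocity addition: u = (u' + v)/(1 + u'v/c²), with u' = 0.92c and v = 0.96c.
Numerator: 0.92 + 0.96 = 1.88. Denominator: 1 + (0.92)(0.96) = 1.8832.
u = 1.88/1.8832 = 0.9983, so the speed is 0.998c.

0.998c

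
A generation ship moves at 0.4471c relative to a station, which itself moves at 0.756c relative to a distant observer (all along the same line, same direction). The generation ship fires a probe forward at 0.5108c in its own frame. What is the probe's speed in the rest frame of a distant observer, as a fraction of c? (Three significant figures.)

0.966c

Apply u = (u'+v)/(1+u'v) twice. Probe in the station frame: (0.5108+0.4471)/(1+0.5108·0.4471) = 0.9579/1.22837868 = 0.77981c.
That velocity, transformed to the rest frame of a distant observer: (0.77981+0.756)/(1+0.77981·0.756) = 1.53581/1.58953636 = 0.9662c.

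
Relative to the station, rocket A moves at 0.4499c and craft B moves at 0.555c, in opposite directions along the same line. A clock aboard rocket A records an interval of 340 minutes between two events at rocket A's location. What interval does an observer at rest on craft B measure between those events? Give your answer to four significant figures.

The velocity of rocket A relative to craft B is (0.4499 + 0.555)c / (1 + 0.4499×0.555) = 0.80412c; relative speed 0.80412c.
At |u| = 0.80412c, γ = (1 − 0.646609)^(−1/2) = 1.6822.
The clock on rocket A records proper time, so craft B measures Δt = γΔτ = 1.6822 × 340 = 571.9 minutes.

571.9 minutes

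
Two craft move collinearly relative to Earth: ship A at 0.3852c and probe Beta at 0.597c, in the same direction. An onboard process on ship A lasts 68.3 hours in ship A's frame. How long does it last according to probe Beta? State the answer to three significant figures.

71.0 hours

Speed of ship A in probe Beta's frame: u = (v_A − v_B)/(1 − v_A v_B/c²) = (0.3852 − 0.597)/(1 − 0.3852×0.597) = −0.2118/0.7700356 = −0.27505; |u| = 0.27505c.
γ for this relative speed: γ = 1/√(1 − 0.0756525) = 1.0401.
The clock on ship A records proper time, so probe Beta measures Δt = γΔτ = 1.0401 × 68.3 = 71.0 hours.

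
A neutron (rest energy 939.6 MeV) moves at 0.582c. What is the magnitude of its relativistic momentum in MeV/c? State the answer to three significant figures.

672 MeV/c

With β = 0.582, γ = 1/√(1 − 0.582²) = 1/√0.661276 = 1.2297.
Momentum: p = γβ·mc = 1.2297 × 0.582 × 939.6 MeV/c = 672 MeV/c.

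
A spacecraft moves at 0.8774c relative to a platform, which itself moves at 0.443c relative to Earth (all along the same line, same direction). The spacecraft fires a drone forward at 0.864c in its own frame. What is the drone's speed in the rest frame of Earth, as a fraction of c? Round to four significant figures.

0.9963c

First combine the drone and spacecraft (S''→S'): u₁ = (0.864 + 0.8774)/(1 + 0.864×0.8774) = 1.7414/1.7580736 = 0.99052.
Then combine with the platform (S'→S): u = (0.99052 + 0.443)/(1 + 0.99052×0.443) = 1.43352/1.43880036 = 0.99633.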